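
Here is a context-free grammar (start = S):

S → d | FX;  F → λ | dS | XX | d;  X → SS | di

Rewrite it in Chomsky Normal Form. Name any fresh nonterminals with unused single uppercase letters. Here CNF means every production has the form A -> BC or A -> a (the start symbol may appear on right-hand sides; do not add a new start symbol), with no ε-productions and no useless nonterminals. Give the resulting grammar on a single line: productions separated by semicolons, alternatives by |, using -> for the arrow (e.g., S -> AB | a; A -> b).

S -> d | AB | FX | SS; A -> d; B -> i; F -> d | AS | XX; X -> AB | SS

Nullable: {F}; after ε-elimination: S -> X | d | FX; F -> d | XX | dS; X -> SS | di.
After unit-elimination: S -> d | FX | SS | di; F -> d | XX | dS; X -> SS | di.
TERM: introduce A -> d, B -> i and substitute in every rule of length ≥2.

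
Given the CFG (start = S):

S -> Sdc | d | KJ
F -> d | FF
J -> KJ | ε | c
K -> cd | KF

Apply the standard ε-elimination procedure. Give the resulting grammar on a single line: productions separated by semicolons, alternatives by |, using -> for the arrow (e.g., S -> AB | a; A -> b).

S -> K | d | KJ | Sdc; F -> d | FF; J -> K | c | KJ; K -> KF | cd

Nullable set: {J}.
S -> KJ: J nullable, giving K | KJ.
Drop J -> ε.
J -> KJ: J nullable, giving K | KJ.
Unchanged (no nullable symbols): S -> Sdc; S -> d; F -> FF; F -> d; J -> c; K -> KF; K -> cd.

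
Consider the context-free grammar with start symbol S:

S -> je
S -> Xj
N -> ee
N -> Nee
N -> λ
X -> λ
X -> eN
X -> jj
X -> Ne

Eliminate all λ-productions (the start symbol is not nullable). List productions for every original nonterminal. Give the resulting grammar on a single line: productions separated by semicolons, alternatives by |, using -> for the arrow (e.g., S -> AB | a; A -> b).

Nullable set: {N, X}.
S -> Xj: X nullable, giving Xj | j.
Drop N -> λ.
N -> Nee: N nullable, giving Nee | ee.
Drop X -> λ.
X -> Ne: N nullable, giving Ne | e.
X -> eN: N nullable, giving e | eN.
Unchanged (no nullable symbols): S -> je; N -> ee; X -> jj.

S -> j | Xj | je; N -> ee | Nee; X -> e | Ne | eN | jj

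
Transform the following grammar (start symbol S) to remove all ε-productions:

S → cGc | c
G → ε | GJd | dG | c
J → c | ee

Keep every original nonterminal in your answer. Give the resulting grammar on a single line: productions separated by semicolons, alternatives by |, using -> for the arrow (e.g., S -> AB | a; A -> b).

Nullable set: {G}.
S -> cGc: G nullable, giving cGc | cc.
Drop G -> ε.
G -> GJd: G nullable, giving GJd | Jd.
G -> dG: G nullable, giving d | dG.
Unchanged (no nullable symbols): S -> c; G -> c; J -> c; J -> ee.

S -> c | cc | cGc; G -> c | d | Jd | dG | GJd; J -> c | ee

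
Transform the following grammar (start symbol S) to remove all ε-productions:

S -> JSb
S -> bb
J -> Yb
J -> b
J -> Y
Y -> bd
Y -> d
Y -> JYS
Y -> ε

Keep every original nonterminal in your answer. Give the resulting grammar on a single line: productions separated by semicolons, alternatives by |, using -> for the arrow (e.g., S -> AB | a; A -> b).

S -> Sb | bb | JSb; J -> Y | b | Yb; Y -> S | d | JS | YS | bd | JYS

Nullable set: {J, Y}.
S -> JSb: J nullable, giving JSb | Sb.
J -> Y: Y nullable, giving Y.
J -> Yb: Y nullable, giving Yb | b.
Drop Y -> ε.
Y -> JYS: J, Y nullable, giving JS | JYS | S | YS.
Unchanged (no nullable symbols): S -> bb; J -> b; Y -> bd; Y -> d.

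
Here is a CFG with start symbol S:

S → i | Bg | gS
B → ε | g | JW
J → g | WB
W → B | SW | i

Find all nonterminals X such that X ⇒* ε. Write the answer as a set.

{B, J, W}

Directly nullable (have an ε-rule): {B}.
W is nullable via W -> B (every symbol on the right is already known nullable).
J is nullable via J -> WB (every symbol on the right is already known nullable).
Not nullable: S — each has a terminal in every rule's right-hand side or depends on a non-nullable symbol.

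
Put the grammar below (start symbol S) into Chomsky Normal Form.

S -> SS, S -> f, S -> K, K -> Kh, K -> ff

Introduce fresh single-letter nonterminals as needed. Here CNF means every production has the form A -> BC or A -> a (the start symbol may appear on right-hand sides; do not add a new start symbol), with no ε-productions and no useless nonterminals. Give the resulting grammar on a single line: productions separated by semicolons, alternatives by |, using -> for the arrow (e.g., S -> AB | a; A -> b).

S -> f | BB | KA | SS; A -> h; B -> f; K -> BB | KA

No ε-productions.
After unit-elimination: S -> f | Kh | SS | ff; K -> Kh | ff.
TERM: introduce B -> f, A -> h and substitute in every rule of length ≥2.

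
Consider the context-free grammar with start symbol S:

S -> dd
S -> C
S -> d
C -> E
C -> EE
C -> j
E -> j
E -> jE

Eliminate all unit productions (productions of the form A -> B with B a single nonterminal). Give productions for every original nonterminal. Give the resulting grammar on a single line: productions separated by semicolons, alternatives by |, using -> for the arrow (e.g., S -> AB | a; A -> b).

S -> d | j | EE | dd | jE; C -> j | EE | jE; E -> j | jE

Unit productions: C->E, S->C.
Unit pairs (A ⇒* B via units): (C,E), (S,C), (S,E).
S: inherits non-unit rules of {C, E, S} → EE | d | dd | j | jE.
C: inherits non-unit rules of {C, E} → EE | j | jE.
E: inherits non-unit rules of {E} → j | jE.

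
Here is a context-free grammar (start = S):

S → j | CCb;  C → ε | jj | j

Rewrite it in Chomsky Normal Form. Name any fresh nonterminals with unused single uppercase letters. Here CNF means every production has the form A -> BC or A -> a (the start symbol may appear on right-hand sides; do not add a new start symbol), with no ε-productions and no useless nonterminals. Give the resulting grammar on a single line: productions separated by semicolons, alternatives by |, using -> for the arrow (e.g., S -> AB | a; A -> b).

S -> b | j | CB | CD; A -> j; B -> b; C -> j | AA; D -> CB

Nullable: {C}; after ε-elimination: S -> b | j | Cb | CCb; C -> j | jj.
No unit productions to eliminate.
TERM: introduce B -> b, A -> j and substitute in every rule of length ≥2.
BIN: S -> CCB becomes S -> CD, D -> CB.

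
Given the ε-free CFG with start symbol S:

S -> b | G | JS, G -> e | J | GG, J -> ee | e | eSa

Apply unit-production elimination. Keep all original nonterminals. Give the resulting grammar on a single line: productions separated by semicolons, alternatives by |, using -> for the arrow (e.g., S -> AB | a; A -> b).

Unit productions: G->J, S->G.
Unit pairs (A ⇒* B via units): (G,J), (S,G), (S,J).
S: inherits non-unit rules of {G, J, S} → GG | JS | b | e | eSa | ee.
G: inherits non-unit rules of {G, J} → GG | e | eSa | ee.
J: inherits non-unit rules of {J} → e | eSa | ee.

S -> b | e | GG | JS | ee | eSa; G -> e | GG | ee | eSa; J -> e | ee | eSa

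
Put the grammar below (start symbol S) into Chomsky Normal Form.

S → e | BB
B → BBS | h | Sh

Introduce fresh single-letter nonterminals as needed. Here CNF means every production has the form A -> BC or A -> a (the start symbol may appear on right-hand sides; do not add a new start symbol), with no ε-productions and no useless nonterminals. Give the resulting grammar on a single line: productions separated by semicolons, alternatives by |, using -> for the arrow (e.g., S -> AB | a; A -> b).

S -> e | BB; A -> h; B -> h | BC | SA; C -> BS

No ε-productions.
No unit productions to eliminate.
TERM: introduce A -> h and substitute in every rule of length ≥2.
BIN: B -> BBS becomes B -> BC, C -> BS.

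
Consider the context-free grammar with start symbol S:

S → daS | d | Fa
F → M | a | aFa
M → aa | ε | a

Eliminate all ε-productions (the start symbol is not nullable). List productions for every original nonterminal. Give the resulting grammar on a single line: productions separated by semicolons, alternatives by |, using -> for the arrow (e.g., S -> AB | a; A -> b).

S -> a | d | Fa | daS; F -> M | a | aa | aFa; M -> a | aa

Nullable set: {F, M}.
S -> Fa: F nullable, giving Fa | a.
F -> M: M nullable, giving M.
F -> aFa: F nullable, giving aFa | aa.
Drop M -> ε.
Unchanged (no nullable symbols): S -> d; S -> daS; F -> a; M -> a; M -> aa.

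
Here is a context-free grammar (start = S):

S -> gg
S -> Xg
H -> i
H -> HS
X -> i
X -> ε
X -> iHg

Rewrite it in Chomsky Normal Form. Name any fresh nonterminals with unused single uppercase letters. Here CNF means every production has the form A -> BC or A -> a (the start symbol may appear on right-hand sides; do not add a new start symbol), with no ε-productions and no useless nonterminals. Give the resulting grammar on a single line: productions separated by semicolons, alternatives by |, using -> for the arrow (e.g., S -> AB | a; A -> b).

S -> g | AA | XA; A -> g; B -> i; C -> HA; H -> i | HS; X -> i | BC

Nullable: {X}; after ε-elimination: S -> g | Xg | gg; H -> i | HS; X -> i | iHg.
No unit productions to eliminate.
TERM: introduce A -> g, B -> i and substitute in every rule of length ≥2.
BIN: X -> BHA becomes X -> BC, C -> HA.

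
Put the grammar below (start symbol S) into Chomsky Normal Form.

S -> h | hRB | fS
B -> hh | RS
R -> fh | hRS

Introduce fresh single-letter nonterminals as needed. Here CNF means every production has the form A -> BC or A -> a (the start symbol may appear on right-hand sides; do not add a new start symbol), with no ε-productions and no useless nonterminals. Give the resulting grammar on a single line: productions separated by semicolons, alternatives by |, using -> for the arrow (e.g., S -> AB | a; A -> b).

S -> h | AE | CS; A -> h; B -> AA | RS; C -> f; D -> RS; E -> RB; R -> AD | CA

No ε-productions.
No unit productions to eliminate.
TERM: introduce C -> f, A -> h and substitute in every rule of length ≥2.
BIN: R -> ARS becomes R -> AD, D -> RS; S -> ARB becomes S -> AE, E -> RB.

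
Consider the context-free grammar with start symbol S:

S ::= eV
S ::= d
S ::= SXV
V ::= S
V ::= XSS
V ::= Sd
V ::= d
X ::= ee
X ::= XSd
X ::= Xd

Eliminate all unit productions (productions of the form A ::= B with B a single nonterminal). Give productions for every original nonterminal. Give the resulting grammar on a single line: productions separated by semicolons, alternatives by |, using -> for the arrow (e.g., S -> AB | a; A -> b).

Unit productions: V->S.
Unit pairs (A ⇒* B via units): (V,S).
S: inherits non-unit rules of {S} → SXV | d | eV.
V: inherits non-unit rules of {S, V} → SXV | Sd | XSS | d | eV.
X: inherits non-unit rules of {X} → XSd | Xd | ee.

S -> d | eV | SXV; V -> d | Sd | eV | SXV | XSS; X -> Xd | ee | XSd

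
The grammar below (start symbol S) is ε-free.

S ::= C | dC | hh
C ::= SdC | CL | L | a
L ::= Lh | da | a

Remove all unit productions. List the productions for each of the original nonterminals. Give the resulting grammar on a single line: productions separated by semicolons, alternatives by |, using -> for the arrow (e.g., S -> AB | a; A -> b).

Unit productions: C->L, S->C.
Unit pairs (A ⇒* B via units): (C,L), (S,C), (S,L).
S: inherits non-unit rules of {C, L, S} → CL | Lh | SdC | a | dC | da | hh.
C: inherits non-unit rules of {C, L} → CL | Lh | SdC | a | da.
L: inherits non-unit rules of {L} → Lh | a | da.

S -> a | CL | Lh | dC | da | hh | SdC; C -> a | CL | Lh | da | SdC; L -> a | Lh | da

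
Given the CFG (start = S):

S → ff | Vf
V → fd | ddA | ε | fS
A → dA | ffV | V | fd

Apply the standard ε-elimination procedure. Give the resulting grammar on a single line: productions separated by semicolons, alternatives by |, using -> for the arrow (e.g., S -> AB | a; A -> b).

S -> f | Vf | ff; A -> V | d | dA | fd | ff | ffV; V -> dd | fS | fd | ddA

Nullable set: {A, V}.
S -> Vf: V nullable, giving Vf | f.
A -> V: V nullable, giving V.
A -> dA: A nullable, giving d | dA.
A -> ffV: V nullable, giving ff | ffV.
Drop V -> ε.
V -> ddA: A nullable, giving dd | ddA.
Unchanged (no nullable symbols): S -> ff; A -> fd; V -> fS; V -> fd.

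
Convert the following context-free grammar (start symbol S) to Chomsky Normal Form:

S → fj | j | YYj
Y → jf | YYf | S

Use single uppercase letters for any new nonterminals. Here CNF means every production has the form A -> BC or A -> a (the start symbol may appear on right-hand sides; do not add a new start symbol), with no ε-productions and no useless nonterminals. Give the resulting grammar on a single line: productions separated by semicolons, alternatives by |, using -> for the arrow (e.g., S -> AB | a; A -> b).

No ε-productions.
After unit-elimination: S -> j | fj | YYj; Y -> j | fj | jf | YYf | YYj.
TERM: introduce B -> f, A -> j and substitute in every rule of length ≥2.
BIN: S -> YYA becomes S -> YC, C -> YA; Y -> YYA becomes Y -> YD, D -> YA; Y -> YYB becomes Y -> YE, E -> YB.

S -> j | BA | YC; A -> j; B -> f; C -> YA; D -> YA; E -> YB; Y -> j | AB | BA | YD | YE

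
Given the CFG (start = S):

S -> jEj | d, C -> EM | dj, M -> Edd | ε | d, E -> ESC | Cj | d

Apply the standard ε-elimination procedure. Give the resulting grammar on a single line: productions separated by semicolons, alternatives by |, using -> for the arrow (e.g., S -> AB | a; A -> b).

S -> d | jEj; C -> E | EM | dj; E -> d | Cj | ESC; M -> d | Edd

Nullable set: {M}.
C -> EM: M nullable, giving E | EM.
Drop M -> ε.
Unchanged (no nullable symbols): S -> d; S -> jEj; C -> dj; E -> Cj; E -> ESC; E -> d; M -> Edd; M -> d.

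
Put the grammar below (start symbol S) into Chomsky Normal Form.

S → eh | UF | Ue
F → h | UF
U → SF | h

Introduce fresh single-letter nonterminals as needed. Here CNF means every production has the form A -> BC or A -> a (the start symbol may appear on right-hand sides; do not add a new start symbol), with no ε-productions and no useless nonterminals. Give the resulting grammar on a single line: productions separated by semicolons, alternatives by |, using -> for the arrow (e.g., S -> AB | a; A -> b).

No ε-productions.
No unit productions to eliminate.
TERM: introduce A -> e, B -> h and substitute in every rule of length ≥2.

S -> AB | UA | UF; A -> e; B -> h; F -> h | UF; U -> h | SF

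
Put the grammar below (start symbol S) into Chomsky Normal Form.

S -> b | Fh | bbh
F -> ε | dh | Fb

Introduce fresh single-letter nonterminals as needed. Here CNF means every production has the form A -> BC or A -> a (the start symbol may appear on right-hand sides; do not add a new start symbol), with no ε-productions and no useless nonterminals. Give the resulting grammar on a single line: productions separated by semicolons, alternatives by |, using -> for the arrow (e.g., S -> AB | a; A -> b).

Nullable: {F}; after ε-elimination: S -> b | h | Fh | bbh; F -> b | Fb | dh.
No unit productions to eliminate.
TERM: introduce A -> b, B -> d, C -> h and substitute in every rule of length ≥2.
BIN: S -> AAC becomes S -> AD, D -> AC.

S -> b | h | AD | FC; A -> b; B -> d; C -> h; D -> AC; F -> b | BC | FA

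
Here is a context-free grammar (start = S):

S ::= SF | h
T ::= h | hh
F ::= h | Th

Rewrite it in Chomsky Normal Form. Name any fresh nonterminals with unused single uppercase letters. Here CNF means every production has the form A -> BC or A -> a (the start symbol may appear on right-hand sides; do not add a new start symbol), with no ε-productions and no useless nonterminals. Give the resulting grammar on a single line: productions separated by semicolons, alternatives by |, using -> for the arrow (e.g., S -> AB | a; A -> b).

S -> h | SF; A -> h; F -> h | TA; T -> h | AA

No ε-productions.
No unit productions to eliminate.
TERM: introduce A -> h and substitute in every rule of length ≥2.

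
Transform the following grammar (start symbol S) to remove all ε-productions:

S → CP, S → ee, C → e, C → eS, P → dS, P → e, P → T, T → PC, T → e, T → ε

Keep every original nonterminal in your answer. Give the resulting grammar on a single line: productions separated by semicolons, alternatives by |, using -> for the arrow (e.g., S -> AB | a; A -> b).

S -> C | CP | ee; C -> e | eS; P -> T | e | dS; T -> C | e | PC

Nullable set: {P, T}.
S -> CP: P nullable, giving C | CP.
P -> T: T nullable, giving T.
Drop T -> ε.
T -> PC: P nullable, giving C | PC.
Unchanged (no nullable symbols): S -> ee; C -> e; C -> eS; P -> dS; P -> e; T -> e.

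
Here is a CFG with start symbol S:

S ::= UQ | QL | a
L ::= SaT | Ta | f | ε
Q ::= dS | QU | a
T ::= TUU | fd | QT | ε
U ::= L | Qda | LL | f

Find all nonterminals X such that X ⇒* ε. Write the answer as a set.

Directly nullable (have an ε-rule): {L, T}.
U is nullable via U -> L (every symbol on the right is already known nullable).
Not nullable: Q, S — each has a terminal in every rule's right-hand side or depends on a non-nullable symbol.

{L, T, U}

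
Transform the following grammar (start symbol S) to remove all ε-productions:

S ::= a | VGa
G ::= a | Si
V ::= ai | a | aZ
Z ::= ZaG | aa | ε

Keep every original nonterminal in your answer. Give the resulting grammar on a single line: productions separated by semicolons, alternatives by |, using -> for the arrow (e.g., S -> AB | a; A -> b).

Nullable set: {Z}.
V -> aZ: Z nullable, giving a | aZ.
Drop Z -> ε.
Z -> ZaG: Z nullable, giving ZaG | aG.
Unchanged (no nullable symbols): S -> VGa; S -> a; G -> Si; G -> a; V -> a; V -> ai; Z -> aa.

S -> a | VGa; G -> a | Si; V -> a | aZ | ai; Z -> aG | aa | ZaG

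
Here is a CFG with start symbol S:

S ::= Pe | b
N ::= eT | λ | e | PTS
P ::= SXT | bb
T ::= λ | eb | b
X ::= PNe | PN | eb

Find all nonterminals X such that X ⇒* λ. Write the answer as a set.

{N, T}

Directly nullable (have an ε-rule): {N, T}.
Not nullable: P, S, X — each has a terminal in every rule's right-hand side or depends on a non-nullable symbol.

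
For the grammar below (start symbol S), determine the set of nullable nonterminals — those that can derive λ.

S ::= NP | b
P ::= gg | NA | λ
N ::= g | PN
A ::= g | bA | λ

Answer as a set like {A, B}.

Directly nullable (have an ε-rule): {A, P}.
Not nullable: N, S — each has a terminal in every rule's right-hand side or depends on a non-nullable symbol.

{A, P}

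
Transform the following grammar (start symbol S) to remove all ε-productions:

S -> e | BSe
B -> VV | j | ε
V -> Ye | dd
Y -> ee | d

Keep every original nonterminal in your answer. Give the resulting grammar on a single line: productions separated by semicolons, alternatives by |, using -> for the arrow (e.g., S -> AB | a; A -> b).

S -> e | Se | BSe; B -> j | VV; V -> Ye | dd; Y -> d | ee

Nullable set: {B}.
S -> BSe: B nullable, giving BSe | Se.
Drop B -> ε.
Unchanged (no nullable symbols): S -> e; B -> VV; B -> j; V -> Ye; V -> dd; Y -> d; Y -> ee.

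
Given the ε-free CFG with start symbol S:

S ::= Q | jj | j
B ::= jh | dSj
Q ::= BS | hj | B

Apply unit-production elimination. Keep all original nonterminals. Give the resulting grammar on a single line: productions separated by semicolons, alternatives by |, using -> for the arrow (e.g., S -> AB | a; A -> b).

Unit productions: Q->B, S->Q.
Unit pairs (A ⇒* B via units): (Q,B), (S,B), (S,Q).
S: inherits non-unit rules of {B, Q, S} → BS | dSj | hj | j | jh | jj.
B: inherits non-unit rules of {B} → dSj | jh.
Q: inherits non-unit rules of {B, Q} → BS | dSj | hj | jh.

S -> j | BS | hj | jh | jj | dSj; B -> jh | dSj; Q -> BS | hj | jh | dSj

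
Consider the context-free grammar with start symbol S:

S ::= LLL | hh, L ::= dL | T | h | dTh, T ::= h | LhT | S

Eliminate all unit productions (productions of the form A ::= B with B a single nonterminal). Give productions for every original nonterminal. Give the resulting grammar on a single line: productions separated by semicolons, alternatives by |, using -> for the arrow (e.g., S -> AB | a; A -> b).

Unit productions: L->T, T->S.
Unit pairs (A ⇒* B via units): (L,S), (L,T), (T,S).
S: inherits non-unit rules of {S} → LLL | hh.
L: inherits non-unit rules of {L, S, T} → LLL | LhT | dL | dTh | h | hh.
T: inherits non-unit rules of {S, T} → LLL | LhT | h | hh.

S -> hh | LLL; L -> h | dL | hh | LLL | LhT | dTh; T -> h | hh | LLL | LhT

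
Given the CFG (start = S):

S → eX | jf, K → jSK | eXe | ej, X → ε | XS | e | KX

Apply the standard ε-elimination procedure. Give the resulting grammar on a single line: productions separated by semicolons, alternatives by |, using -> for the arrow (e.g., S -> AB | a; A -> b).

S -> e | eX | jf; K -> ee | ej | eXe | jSK; X -> K | S | e | KX | XS

Nullable set: {X}.
S -> eX: X nullable, giving e | eX.
K -> eXe: X nullable, giving eXe | ee.
Drop X -> ε.
X -> KX: X nullable, giving K | KX.
X -> XS: X nullable, giving S | XS.
Unchanged (no nullable symbols): S -> jf; K -> ej; K -> jSK; X -> e.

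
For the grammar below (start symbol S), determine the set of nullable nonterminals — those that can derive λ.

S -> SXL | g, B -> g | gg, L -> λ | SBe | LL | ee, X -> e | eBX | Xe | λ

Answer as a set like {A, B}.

{L, X}

Directly nullable (have an ε-rule): {L, X}.
Not nullable: B, S — each has a terminal in every rule's right-hand side or depends on a non-nullable symbol.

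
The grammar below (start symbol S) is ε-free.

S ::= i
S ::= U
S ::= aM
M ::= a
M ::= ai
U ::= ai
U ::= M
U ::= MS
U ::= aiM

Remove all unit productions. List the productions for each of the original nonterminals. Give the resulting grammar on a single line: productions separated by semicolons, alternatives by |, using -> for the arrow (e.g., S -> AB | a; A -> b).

Unit productions: S->U, U->M.
Unit pairs (A ⇒* B via units): (S,M), (S,U), (U,M).
S: inherits non-unit rules of {M, S, U} → MS | a | aM | ai | aiM | i.
M: inherits non-unit rules of {M} → a | ai.
U: inherits non-unit rules of {M, U} → MS | a | ai | aiM.

S -> a | i | MS | aM | ai | aiM; M -> a | ai; U -> a | MS | ai | aiM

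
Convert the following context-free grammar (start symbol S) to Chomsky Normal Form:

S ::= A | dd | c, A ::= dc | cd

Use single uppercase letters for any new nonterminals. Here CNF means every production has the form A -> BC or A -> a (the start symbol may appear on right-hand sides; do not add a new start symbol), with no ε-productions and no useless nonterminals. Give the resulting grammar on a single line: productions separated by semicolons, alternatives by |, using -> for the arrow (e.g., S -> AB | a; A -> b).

S -> c | BC | CB | CC; B -> c; C -> d

No ε-productions.
After unit-elimination: S -> c | cd | dc | dd; A -> cd | dc.
TERM: introduce B -> c, C -> d and substitute in every rule of length ≥2.
Drop unreachable/unproductive: A.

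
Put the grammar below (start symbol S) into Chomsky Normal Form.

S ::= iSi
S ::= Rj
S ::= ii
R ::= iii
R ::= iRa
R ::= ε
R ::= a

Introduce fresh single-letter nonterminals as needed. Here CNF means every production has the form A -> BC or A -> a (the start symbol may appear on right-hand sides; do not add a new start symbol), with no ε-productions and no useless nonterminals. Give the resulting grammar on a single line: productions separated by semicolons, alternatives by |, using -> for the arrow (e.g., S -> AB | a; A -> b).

S -> j | AA | AF | RC; A -> i; B -> a; C -> j; D -> AA; E -> RB; F -> SA; R -> a | AB | AD | AE

Nullable: {R}; after ε-elimination: S -> j | Rj | ii | iSi; R -> a | ia | iRa | iii.
No unit productions to eliminate.
TERM: introduce B -> a, A -> i, C -> j and substitute in every rule of length ≥2.
BIN: R -> AAA becomes R -> AD, D -> AA; R -> ARB becomes R -> AE, E -> RB; S -> ASA becomes S -> AF, F -> SA.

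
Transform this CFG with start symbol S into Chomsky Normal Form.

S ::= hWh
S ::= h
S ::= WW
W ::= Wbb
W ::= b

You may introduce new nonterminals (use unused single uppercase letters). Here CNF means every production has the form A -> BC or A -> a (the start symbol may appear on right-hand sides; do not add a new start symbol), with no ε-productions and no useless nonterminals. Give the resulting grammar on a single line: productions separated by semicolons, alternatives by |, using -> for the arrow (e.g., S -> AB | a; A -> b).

S -> h | AC | WW; A -> h; B -> b; C -> WA; D -> BB; W -> b | WD

No ε-productions.
No unit productions to eliminate.
TERM: introduce B -> b, A -> h and substitute in every rule of length ≥2.
BIN: S -> AWA becomes S -> AC, C -> WA; W -> WBB becomes W -> WD, D -> BB.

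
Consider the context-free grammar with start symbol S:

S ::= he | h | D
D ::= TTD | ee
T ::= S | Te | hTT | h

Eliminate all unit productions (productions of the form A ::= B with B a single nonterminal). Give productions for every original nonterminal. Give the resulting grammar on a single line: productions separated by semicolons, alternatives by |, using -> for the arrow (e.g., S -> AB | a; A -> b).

Unit productions: S->D, T->S.
Unit pairs (A ⇒* B via units): (S,D), (T,D), (T,S).
S: inherits non-unit rules of {D, S} → TTD | ee | h | he.
D: inherits non-unit rules of {D} → TTD | ee.
T: inherits non-unit rules of {D, S, T} → TTD | Te | ee | h | hTT | he.

S -> h | ee | he | TTD; D -> ee | TTD; T -> h | Te | ee | he | TTD | hTT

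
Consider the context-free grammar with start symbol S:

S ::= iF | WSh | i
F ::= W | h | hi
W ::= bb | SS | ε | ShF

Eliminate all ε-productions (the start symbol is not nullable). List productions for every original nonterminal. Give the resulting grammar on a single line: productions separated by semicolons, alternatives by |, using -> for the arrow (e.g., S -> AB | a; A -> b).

Nullable set: {F, W}.
S -> WSh: W nullable, giving Sh | WSh.
S -> iF: F nullable, giving i | iF.
F -> W: W nullable, giving W.
Drop W -> ε.
W -> ShF: F nullable, giving Sh | ShF.
Unchanged (no nullable symbols): S -> i; F -> h; F -> hi; W -> SS; W -> bb.

S -> i | Sh | iF | WSh; F -> W | h | hi; W -> SS | Sh | bb | ShF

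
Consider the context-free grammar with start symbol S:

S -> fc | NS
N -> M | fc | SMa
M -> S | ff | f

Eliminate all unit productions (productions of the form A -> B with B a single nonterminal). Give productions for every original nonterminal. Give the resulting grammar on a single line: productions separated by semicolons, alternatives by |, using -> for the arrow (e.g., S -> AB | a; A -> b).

Unit productions: M->S, N->M.
Unit pairs (A ⇒* B via units): (M,S), (N,M), (N,S).
S: inherits non-unit rules of {S} → NS | fc.
M: inherits non-unit rules of {M, S} → NS | f | fc | ff.
N: inherits non-unit rules of {M, N, S} → NS | SMa | f | fc | ff.

S -> NS | fc; M -> f | NS | fc | ff; N -> f | NS | fc | ff | SMa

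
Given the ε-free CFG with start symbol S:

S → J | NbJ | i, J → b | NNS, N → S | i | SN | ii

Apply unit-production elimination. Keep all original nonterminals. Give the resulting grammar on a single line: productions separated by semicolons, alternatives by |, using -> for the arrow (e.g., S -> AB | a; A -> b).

Unit productions: N->S, S->J.
Unit pairs (A ⇒* B via units): (N,J), (N,S), (S,J).
S: inherits non-unit rules of {J, S} → NNS | NbJ | b | i.
J: inherits non-unit rules of {J} → NNS | b.
N: inherits non-unit rules of {J, N, S} → NNS | NbJ | SN | b | i | ii.

S -> b | i | NNS | NbJ; J -> b | NNS; N -> b | i | SN | ii | NNS | NbJ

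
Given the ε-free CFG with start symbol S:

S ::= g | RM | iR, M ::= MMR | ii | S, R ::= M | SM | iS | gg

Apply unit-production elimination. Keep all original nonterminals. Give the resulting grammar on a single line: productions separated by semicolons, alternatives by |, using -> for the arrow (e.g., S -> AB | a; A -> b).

S -> g | RM | iR; M -> g | RM | iR | ii | MMR; R -> g | RM | SM | gg | iR | iS | ii | MMR

Unit productions: M->S, R->M.
Unit pairs (A ⇒* B via units): (M,S), (R,M), (R,S).
S: inherits non-unit rules of {S} → RM | g | iR.
M: inherits non-unit rules of {M, S} → MMR | RM | g | iR | ii.
R: inherits non-unit rules of {M, R, S} → MMR | RM | SM | g | gg | iR | iS | ii.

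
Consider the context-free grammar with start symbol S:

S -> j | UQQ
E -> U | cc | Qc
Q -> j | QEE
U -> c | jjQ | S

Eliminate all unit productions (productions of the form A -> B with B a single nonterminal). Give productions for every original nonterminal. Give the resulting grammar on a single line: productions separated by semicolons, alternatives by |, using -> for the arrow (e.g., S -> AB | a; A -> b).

S -> j | UQQ; E -> c | j | Qc | cc | UQQ | jjQ; Q -> j | QEE; U -> c | j | UQQ | jjQ

Unit productions: E->U, U->S.
Unit pairs (A ⇒* B via units): (E,S), (E,U), (U,S).
S: inherits non-unit rules of {S} → UQQ | j.
E: inherits non-unit rules of {E, S, U} → Qc | UQQ | c | cc | j | jjQ.
Q: inherits non-unit rules of {Q} → QEE | j.
U: inherits non-unit rules of {S, U} → UQQ | c | j | jjQ.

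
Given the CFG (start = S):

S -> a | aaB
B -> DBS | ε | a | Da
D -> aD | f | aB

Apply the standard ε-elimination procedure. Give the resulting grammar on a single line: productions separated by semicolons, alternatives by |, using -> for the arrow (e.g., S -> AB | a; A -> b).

Nullable set: {B}.
S -> aaB: B nullable, giving aa | aaB.
Drop B -> ε.
B -> DBS: B nullable, giving DBS | DS.
D -> aB: B nullable, giving a | aB.
Unchanged (no nullable symbols): S -> a; B -> Da; B -> a; D -> aD; D -> f.

S -> a | aa | aaB; B -> a | DS | Da | DBS; D -> a | f | aB | aD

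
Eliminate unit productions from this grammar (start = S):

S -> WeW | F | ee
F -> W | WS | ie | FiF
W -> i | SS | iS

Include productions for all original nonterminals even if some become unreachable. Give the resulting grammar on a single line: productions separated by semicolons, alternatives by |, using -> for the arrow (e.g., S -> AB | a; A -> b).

S -> i | SS | WS | ee | iS | ie | FiF | WeW; F -> i | SS | WS | iS | ie | FiF; W -> i | SS | iS

Unit productions: F->W, S->F.
Unit pairs (A ⇒* B via units): (F,W), (S,F), (S,W).
S: inherits non-unit rules of {F, S, W} → FiF | SS | WS | WeW | ee | i | iS | ie.
F: inherits non-unit rules of {F, W} → FiF | SS | WS | i | iS | ie.
W: inherits non-unit rules of {W} → SS | i | iS.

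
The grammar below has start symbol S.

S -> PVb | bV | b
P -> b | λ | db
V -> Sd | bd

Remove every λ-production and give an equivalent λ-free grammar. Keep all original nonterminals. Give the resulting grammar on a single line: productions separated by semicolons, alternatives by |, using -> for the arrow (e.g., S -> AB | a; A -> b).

Nullable set: {P}.
S -> PVb: P nullable, giving PVb | Vb.
Drop P -> λ.
Unchanged (no nullable symbols): S -> b; S -> bV; P -> b; P -> db; V -> Sd; V -> bd.

S -> b | Vb | bV | PVb; P -> b | db; V -> Sd | bd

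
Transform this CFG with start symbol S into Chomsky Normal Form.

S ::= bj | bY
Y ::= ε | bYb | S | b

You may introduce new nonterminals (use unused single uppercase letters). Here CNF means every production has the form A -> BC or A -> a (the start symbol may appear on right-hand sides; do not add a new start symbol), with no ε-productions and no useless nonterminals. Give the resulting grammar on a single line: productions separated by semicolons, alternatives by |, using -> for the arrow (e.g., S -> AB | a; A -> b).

Nullable: {Y}; after ε-elimination: S -> b | bY | bj; Y -> S | b | bb | bYb.
After unit-elimination: S -> b | bY | bj; Y -> b | bY | bb | bj | bYb.
TERM: introduce A -> b, B -> j and substitute in every rule of length ≥2.
BIN: Y -> AYA becomes Y -> AC, C -> YA.

S -> b | AB | AY; A -> b; B -> j; C -> YA; Y -> b | AA | AB | AC | AY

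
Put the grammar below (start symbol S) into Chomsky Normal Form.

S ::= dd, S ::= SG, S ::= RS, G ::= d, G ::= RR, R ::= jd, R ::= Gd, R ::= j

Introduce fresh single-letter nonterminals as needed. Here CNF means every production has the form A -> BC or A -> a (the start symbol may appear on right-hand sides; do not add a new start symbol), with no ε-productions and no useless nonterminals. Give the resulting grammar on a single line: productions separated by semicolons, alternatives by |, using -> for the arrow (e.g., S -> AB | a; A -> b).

No ε-productions.
No unit productions to eliminate.
TERM: introduce A -> d, B -> j and substitute in every rule of length ≥2.

S -> AA | RS | SG; A -> d; B -> j; G -> d | RR; R -> j | BA | GA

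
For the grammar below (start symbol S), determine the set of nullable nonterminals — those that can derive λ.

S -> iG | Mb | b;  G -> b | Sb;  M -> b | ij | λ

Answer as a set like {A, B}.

Directly nullable (have an ε-rule): {M}.
Not nullable: G, S — each has a terminal in every rule's right-hand side or depends on a non-nullable symbol.

{M}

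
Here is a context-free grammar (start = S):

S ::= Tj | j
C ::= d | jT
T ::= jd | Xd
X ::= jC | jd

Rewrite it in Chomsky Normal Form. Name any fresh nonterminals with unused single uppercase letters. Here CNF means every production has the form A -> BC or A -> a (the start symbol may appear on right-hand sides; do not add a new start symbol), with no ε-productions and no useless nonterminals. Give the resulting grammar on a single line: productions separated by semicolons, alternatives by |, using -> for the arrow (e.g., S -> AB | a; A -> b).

No ε-productions.
No unit productions to eliminate.
TERM: introduce B -> d, A -> j and substitute in every rule of length ≥2.

S -> j | TA; A -> j; B -> d; C -> d | AT; T -> AB | XB; X -> AB | AC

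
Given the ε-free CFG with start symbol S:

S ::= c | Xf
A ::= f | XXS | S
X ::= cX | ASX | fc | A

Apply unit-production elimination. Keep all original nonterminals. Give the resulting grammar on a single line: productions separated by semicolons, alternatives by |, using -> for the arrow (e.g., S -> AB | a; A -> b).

S -> c | Xf; A -> c | f | Xf | XXS; X -> c | f | Xf | cX | fc | ASX | XXS

Unit productions: A->S, X->A.
Unit pairs (A ⇒* B via units): (A,S), (X,A), (X,S).
S: inherits non-unit rules of {S} → Xf | c.
A: inherits non-unit rules of {A, S} → XXS | Xf | c | f.
X: inherits non-unit rules of {A, S, X} → ASX | XXS | Xf | c | cX | f | fc.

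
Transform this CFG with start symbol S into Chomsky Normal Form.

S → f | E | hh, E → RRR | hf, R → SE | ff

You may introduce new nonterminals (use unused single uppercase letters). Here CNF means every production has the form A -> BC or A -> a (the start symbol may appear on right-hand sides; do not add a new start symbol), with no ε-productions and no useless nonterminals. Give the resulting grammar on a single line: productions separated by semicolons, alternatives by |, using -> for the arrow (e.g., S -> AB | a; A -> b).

No ε-productions.
After unit-elimination: S -> f | hf | hh | RRR; E -> hf | RRR; R -> SE | ff.
TERM: introduce B -> f, A -> h and substitute in every rule of length ≥2.
BIN: E -> RRR becomes E -> RC, C -> RR; S -> RRR becomes S -> RD, D -> RR.

S -> f | AA | AB | RD; A -> h; B -> f; C -> RR; D -> RR; E -> AB | RC; R -> BB | SE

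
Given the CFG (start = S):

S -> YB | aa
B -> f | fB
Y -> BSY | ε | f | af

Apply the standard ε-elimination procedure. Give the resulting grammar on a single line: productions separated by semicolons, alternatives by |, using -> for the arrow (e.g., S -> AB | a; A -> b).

S -> B | YB | aa; B -> f | fB; Y -> f | BS | af | BSY

Nullable set: {Y}.
S -> YB: Y nullable, giving B | YB.
Drop Y -> ε.
Y -> BSY: Y nullable, giving BS | BSY.
Unchanged (no nullable symbols): S -> aa; B -> f; B -> fB; Y -> af; Y -> f.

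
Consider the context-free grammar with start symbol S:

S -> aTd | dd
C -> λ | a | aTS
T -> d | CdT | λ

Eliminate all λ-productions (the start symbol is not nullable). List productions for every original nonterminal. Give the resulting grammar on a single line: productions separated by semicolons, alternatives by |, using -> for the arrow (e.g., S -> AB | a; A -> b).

Nullable set: {C, T}.
S -> aTd: T nullable, giving aTd | ad.
Drop C -> λ.
C -> aTS: T nullable, giving aS | aTS.
Drop T -> λ.
T -> CdT: C, T nullable, giving Cd | CdT | d | dT.
Unchanged (no nullable symbols): S -> dd; C -> a; T -> d.

S -> ad | dd | aTd; C -> a | aS | aTS; T -> d | Cd | dT | CdT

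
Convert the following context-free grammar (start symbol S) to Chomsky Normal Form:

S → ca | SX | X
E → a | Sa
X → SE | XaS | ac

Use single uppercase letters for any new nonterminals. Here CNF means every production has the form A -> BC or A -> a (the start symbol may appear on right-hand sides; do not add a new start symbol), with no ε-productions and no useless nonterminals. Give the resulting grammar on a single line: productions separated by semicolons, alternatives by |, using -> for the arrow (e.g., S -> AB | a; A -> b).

No ε-productions.
After unit-elimination: S -> SE | SX | ac | ca | XaS; E -> a | Sa; X -> SE | ac | XaS.
TERM: introduce A -> a, B -> c and substitute in every rule of length ≥2.
BIN: S -> XAS becomes S -> XC, C -> AS; X -> XAS becomes X -> XD, D -> AS.

S -> AB | BA | SE | SX | XC; A -> a; B -> c; C -> AS; D -> AS; E -> a | SA; X -> AB | SE | XD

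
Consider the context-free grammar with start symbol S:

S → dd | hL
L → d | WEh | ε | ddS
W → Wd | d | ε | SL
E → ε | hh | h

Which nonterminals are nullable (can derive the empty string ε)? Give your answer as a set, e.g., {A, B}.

{E, L, W}

Directly nullable (have an ε-rule): {E, L, W}.
Not nullable: S — each has a terminal in every rule's right-hand side or depends on a non-nullable symbol.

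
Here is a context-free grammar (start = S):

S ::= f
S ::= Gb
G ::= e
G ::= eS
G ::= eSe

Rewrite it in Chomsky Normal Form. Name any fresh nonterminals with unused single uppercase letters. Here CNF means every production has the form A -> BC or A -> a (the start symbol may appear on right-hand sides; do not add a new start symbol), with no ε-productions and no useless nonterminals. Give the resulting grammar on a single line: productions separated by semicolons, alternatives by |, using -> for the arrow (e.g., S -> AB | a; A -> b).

S -> f | GB; A -> e; B -> b; C -> SA; G -> e | AC | AS

No ε-productions.
No unit productions to eliminate.
TERM: introduce B -> b, A -> e and substitute in every rule of length ≥2.
BIN: G -> ASA becomes G -> AC, C -> SA.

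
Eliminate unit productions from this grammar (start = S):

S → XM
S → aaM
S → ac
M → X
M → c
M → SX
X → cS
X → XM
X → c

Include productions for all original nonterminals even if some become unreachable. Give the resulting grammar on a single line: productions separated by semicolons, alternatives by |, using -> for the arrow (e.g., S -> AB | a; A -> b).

Unit productions: M->X.
Unit pairs (A ⇒* B via units): (M,X).
S: inherits non-unit rules of {S} → XM | aaM | ac.
M: inherits non-unit rules of {M, X} → SX | XM | c | cS.
X: inherits non-unit rules of {X} → XM | c | cS.

S -> XM | ac | aaM; M -> c | SX | XM | cS; X -> c | XM | cS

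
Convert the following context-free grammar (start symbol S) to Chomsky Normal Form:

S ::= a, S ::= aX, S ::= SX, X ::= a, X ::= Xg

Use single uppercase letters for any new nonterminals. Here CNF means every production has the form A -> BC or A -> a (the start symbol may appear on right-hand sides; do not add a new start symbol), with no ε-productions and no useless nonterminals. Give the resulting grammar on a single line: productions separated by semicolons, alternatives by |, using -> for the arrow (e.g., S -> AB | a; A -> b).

No ε-productions.
No unit productions to eliminate.
TERM: introduce A -> a, B -> g and substitute in every rule of length ≥2.

S -> a | AX | SX; A -> a; B -> g; X -> a | XB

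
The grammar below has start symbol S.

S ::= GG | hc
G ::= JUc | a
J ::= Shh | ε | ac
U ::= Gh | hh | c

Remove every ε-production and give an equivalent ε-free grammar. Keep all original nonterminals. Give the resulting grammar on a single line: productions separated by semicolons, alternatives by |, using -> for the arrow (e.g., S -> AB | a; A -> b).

S -> GG | hc; G -> a | Uc | JUc; J -> ac | Shh; U -> c | Gh | hh

Nullable set: {J}.
G -> JUc: J nullable, giving JUc | Uc.
Drop J -> ε.
Unchanged (no nullable symbols): S -> GG; S -> hc; G -> a; J -> Shh; J -> ac; U -> Gh; U -> c; U -> hh.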